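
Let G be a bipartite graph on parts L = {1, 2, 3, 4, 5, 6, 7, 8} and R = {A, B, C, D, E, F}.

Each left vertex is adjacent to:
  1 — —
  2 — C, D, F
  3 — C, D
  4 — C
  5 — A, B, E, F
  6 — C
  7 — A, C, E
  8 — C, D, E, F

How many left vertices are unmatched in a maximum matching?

2

A valid assignment of size 6: 2–F, 3–D, 4–C, 5–B, 7–A, 8–E.
The set {1, 4, 6} has only 1 neighbour ({C}), so by Hall's theorem at most 6 of the 8 left vertices can be matched.
That matches 6 of the 8, leaving 2 unmatched; no matching can do better.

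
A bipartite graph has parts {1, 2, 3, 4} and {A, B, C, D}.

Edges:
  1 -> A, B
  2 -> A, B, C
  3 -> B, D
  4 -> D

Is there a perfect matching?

One maximum matching: 1→A, 2→C, 3→B, 4→D.
All 4 left vertices are covered.

Yes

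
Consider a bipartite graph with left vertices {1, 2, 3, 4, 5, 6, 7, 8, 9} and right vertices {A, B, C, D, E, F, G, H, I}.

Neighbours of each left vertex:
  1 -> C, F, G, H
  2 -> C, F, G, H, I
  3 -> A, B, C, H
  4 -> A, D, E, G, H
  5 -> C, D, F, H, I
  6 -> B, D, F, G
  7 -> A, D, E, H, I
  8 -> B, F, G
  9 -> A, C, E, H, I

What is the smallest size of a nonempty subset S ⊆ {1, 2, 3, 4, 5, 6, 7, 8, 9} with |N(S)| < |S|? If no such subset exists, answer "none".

none

A matching saturating every left vertex exists, for instance 1→F, 2→H, 3→C, 4→G, 5→I, 6→D, 7→E, 8→B, 9→A.
By Hall's marriage theorem, this means |N(S)| ≥ |S| for every subset S, so no violating subset exists.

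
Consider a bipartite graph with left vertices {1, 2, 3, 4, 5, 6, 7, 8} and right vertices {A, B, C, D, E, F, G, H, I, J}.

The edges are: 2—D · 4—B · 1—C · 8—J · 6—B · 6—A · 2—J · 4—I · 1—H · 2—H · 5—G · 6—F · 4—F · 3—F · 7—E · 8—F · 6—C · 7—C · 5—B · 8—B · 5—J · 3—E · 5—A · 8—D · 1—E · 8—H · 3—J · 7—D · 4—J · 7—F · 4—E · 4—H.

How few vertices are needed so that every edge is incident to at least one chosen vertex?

8

The 8 edges 1–H, 2–D, 3–F, 4–E, 5–G, 6–B, 7–C, 8–J form a matching, so any vertex cover needs at least 8 vertices (one per matched edge).
Conversely {1, 2, 3, 4, 5, 6, 7, 8} meets every edge and has exactly 8 vertices, so 8 is optimal.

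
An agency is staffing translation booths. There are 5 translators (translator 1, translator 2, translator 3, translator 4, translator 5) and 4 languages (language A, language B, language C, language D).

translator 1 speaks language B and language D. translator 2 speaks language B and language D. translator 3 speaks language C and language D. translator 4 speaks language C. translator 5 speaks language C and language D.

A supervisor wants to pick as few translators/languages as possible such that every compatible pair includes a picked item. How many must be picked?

3

The 3 edges translator 1–language D, translator 2–language B, translator 3–language C form a matching, so any vertex cover needs at least 3 vertices (one per matched edge).
Conversely {language B, language C, language D} meets every edge and has exactly 3 vertices, so 3 is optimal.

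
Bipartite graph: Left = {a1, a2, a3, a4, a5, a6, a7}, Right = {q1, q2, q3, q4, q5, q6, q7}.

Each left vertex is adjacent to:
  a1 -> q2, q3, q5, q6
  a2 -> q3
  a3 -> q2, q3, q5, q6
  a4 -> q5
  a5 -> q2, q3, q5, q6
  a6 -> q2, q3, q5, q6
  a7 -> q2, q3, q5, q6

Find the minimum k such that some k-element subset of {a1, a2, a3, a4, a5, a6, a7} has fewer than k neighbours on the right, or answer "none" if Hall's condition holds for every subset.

5

Take S = {a1, a2, a3, a4, a5}. Its neighbourhood is {q2, q3, q5, q6}, so |N(S)| = 4 < |S| = 5.
Every subset of size less than 5 has at least as many neighbours as members, so 5 is the minimum.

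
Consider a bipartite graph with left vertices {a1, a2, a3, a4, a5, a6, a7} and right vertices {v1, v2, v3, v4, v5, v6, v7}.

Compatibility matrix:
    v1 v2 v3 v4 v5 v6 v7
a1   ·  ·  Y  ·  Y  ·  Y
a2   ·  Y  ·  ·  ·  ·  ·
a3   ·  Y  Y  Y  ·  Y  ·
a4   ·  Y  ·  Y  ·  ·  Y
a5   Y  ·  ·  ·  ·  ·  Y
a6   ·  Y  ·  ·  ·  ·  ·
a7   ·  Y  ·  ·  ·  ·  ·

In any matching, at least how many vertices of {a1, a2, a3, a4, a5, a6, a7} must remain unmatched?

One maximum matching: a1-v3, a2-v2, a3-v6, a4-v4, a5-v7.
The set {a2, a6, a7} has only 1 neighbour ({v2}), so by Hall's theorem at most 5 of the 7 left vertices can be matched.
That matches 5 of the 7, leaving 2 unmatched; no matching can do better.

2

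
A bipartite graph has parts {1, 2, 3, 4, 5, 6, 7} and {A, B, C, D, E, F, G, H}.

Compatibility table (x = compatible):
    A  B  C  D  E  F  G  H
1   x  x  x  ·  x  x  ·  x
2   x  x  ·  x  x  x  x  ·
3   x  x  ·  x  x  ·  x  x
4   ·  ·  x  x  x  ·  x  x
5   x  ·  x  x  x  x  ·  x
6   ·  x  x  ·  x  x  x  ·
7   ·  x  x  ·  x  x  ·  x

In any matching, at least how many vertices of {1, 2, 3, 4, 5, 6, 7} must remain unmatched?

0

A valid assignment of size 7: 1-H, 2-F, 3-G, 4-D, 5-A, 6-B, 7-E.
All 7 left vertices are matched, so no larger matching exists.
That matches 7 of the 7, leaving 0 unmatched; no matching can do better.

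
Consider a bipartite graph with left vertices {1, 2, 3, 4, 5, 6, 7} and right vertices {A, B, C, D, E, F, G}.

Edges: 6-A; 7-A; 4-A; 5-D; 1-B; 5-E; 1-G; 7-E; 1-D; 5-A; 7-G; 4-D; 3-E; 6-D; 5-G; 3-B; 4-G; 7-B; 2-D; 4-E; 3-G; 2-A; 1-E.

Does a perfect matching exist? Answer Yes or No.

The set {1, 2, 3, 4, 5, 6, 7} has only 5 neighbours ({A, B, D, E, G}), so by Hall's theorem at most 5 of the 7 left vertices can be matched.
Hence no matching covers every left vertex.

No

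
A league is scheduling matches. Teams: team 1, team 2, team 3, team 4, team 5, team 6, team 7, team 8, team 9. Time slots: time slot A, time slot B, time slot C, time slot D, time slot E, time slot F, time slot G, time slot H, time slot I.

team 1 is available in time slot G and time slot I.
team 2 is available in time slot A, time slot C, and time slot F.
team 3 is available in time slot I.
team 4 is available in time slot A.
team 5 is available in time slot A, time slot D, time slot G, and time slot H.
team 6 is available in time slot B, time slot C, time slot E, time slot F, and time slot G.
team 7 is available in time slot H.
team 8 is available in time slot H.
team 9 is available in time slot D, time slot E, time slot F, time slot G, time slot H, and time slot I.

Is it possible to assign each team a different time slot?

The set {team 7, team 8} has only 1 neighbour ({time slot H}), so by Hall's theorem at most 8 of the 9 teams can be matched.
Hence no matching covers every team.

No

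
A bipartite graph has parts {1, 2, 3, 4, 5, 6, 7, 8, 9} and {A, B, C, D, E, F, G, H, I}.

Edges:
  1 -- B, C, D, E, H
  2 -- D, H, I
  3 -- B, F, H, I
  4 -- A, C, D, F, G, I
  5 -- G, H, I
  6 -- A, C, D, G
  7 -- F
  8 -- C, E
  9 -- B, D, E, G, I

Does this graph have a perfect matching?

For example, pair 1–E, 2–I, 3–B, 4–A, 5–H, 6–D, 7–F, 8–C, 9–G.
All 9 left vertices are covered.

Yes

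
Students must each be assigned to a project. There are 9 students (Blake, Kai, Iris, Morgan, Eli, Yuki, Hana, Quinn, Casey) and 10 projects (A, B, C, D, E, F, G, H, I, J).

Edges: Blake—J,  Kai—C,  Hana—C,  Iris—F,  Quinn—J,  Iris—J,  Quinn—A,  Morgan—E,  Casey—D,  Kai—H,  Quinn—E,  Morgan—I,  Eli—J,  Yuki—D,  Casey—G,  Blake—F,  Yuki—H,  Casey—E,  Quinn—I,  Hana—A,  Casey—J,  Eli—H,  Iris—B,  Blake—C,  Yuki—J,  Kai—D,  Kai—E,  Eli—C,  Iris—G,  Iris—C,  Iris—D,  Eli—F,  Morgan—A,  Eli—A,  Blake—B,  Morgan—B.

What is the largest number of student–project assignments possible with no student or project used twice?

9

A valid assignment of size 9: Blake-F, Kai-C, Iris-G, Morgan-B, Eli-J, Yuki-D, Hana-A, Quinn-I, Casey-E.
This saturates every student, so 9 is the maximum.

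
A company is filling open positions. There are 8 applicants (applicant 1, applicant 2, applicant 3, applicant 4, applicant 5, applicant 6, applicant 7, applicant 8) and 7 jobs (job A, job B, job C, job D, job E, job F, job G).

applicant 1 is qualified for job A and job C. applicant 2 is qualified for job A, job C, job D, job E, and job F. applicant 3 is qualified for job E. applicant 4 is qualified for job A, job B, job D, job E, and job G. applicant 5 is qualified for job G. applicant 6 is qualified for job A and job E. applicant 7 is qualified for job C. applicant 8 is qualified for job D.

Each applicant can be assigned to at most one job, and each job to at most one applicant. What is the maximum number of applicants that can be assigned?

For example, pair applicant 1→job C, applicant 2→job F, applicant 3→job E, applicant 4→job B, applicant 5→job G, applicant 6→job A, applicant 8→job D.
The set {applicant 1, applicant 3, applicant 6, applicant 7} has only 3 neighbours ({job A, job C, job E}), so by Hall's theorem at most 7 of the 8 applicants can be matched.

7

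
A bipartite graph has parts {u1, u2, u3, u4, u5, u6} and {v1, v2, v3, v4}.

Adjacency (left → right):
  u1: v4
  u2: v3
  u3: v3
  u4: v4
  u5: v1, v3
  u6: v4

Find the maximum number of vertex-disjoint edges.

A valid assignment of size 3: u1-v4, u2-v3, u5-v1.
The set {u1, u2, u3, u4, u6} has only 2 neighbours ({v3, v4}), so by Hall's theorem at most 3 of the 6 left vertices can be matched.

3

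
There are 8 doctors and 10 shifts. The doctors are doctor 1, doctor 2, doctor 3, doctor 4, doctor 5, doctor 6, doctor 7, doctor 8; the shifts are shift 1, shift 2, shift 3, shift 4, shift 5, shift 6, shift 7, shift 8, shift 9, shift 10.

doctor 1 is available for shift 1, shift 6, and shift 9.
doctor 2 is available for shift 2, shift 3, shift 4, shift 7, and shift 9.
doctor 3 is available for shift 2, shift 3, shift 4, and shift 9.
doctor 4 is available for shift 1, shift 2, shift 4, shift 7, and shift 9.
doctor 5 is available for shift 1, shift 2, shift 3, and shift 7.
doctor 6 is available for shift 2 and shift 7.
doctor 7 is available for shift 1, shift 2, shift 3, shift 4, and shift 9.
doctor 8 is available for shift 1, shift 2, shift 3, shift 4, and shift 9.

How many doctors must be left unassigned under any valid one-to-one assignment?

A valid assignment of size 7: doctor 1–shift 6, doctor 2–shift 9, doctor 3–shift 3, doctor 4–shift 1, doctor 5–shift 2, doctor 6–shift 7, doctor 7–shift 4.
The set {doctor 2, doctor 3, doctor 4, doctor 5, doctor 6, doctor 7, doctor 8} has only 6 neighbours ({shift 1, shift 2, shift 3, shift 4, shift 7, shift 9}), so by Hall's theorem at most 7 of the 8 doctors can be matched.
That matches 7 of the 8, leaving 1 unmatched; no matching can do better.

1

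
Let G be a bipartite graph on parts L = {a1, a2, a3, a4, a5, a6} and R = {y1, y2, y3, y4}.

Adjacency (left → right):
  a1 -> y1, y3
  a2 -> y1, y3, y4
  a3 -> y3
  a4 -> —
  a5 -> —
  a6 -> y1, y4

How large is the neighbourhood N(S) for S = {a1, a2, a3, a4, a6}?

3

The union of neighbours of {a1, a2, a3, a4, a6} is {y1, y3, y4}, which has 3 elements.
Since |N(S)| = 3 < |S| = 5, Hall's condition fails for this subset.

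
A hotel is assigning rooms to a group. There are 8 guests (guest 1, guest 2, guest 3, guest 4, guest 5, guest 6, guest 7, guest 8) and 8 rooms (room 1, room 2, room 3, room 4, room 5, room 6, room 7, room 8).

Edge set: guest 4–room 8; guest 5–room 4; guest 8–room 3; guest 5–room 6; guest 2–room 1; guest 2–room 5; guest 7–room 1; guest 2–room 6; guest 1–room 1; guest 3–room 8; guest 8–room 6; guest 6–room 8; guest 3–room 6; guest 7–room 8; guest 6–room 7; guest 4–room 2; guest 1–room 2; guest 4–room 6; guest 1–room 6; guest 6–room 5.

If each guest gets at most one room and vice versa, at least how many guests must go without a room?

One maximum matching: guest 1-room 1, guest 2-room 5, guest 3-room 6, guest 4-room 2, guest 5-room 4, guest 6-room 7, guest 7-room 8, guest 8-room 3.
All 8 guests are matched, so no larger matching exists.
That matches 8 of the 8, leaving 0 unmatched; no matching can do better.

0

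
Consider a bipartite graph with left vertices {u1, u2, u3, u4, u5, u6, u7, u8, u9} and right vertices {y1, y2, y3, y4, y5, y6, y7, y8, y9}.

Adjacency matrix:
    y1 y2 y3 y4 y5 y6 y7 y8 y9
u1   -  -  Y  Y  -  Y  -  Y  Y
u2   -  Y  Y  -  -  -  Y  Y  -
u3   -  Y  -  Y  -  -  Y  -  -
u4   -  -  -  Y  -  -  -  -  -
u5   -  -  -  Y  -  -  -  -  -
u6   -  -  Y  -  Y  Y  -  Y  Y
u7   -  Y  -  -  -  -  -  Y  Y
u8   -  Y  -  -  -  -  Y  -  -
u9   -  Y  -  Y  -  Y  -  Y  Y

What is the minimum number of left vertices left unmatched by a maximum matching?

1

One maximum matching: u1-y3, u2-y8, u3-y2, u4-y4, u6-y5, u7-y9, u8-y7, u9-y6.
The set {u4, u5} has only 1 neighbour ({y4}), so by Hall's theorem at most 8 of the 9 left vertices can be matched.
That matches 8 of the 9, leaving 1 unmatched; no matching can do better.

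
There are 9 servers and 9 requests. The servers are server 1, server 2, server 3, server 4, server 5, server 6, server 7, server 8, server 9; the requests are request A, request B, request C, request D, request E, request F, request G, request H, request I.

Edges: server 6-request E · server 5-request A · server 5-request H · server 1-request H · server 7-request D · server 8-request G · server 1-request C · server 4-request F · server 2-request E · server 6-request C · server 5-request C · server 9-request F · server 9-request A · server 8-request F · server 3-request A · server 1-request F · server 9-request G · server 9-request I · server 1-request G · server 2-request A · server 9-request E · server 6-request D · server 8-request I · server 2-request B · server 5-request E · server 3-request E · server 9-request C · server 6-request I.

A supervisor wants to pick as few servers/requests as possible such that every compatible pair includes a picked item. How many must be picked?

9

A maximum matching has 9 edges (e.g. server 1–request G, server 2–request B, server 3–request A, server 4–request F, server 5–request H, server 6–request C, server 7–request D, server 8–request I, server 9–request E).
By König's theorem the minimum vertex cover has the same size. One such cover is {server 1, server 2, server 3, server 4, server 5, server 6, server 7, server 8, server 9}.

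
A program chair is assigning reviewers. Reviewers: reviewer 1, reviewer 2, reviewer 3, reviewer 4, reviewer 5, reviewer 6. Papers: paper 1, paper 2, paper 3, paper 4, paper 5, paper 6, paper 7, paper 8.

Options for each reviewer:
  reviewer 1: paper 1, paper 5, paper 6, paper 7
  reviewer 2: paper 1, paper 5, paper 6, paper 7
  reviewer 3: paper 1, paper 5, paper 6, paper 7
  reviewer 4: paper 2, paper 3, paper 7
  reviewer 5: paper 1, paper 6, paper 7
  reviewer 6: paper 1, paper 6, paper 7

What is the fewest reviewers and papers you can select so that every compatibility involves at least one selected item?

A maximum matching has 5 edges (e.g. reviewer 1–paper 5, reviewer 2–paper 1, reviewer 3–paper 6, reviewer 4–paper 2, reviewer 5–paper 7).
By König's theorem the minimum vertex cover has the same size. One such cover is {reviewer 4, paper 1, paper 5, paper 6, paper 7}.

5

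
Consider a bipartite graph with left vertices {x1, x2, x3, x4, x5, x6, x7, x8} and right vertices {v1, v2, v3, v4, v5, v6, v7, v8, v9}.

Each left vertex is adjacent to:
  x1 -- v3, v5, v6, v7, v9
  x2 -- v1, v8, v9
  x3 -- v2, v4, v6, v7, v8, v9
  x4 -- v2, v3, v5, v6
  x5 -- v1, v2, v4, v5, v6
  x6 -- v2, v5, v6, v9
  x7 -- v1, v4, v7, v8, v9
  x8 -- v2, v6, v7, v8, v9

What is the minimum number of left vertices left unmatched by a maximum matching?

0

A valid assignment of size 8: x1-v3, x2-v9, x3-v4, x4-v5, x5-v1, x6-v6, x7-v8, x8-v2.
All 8 left vertices are matched, so no larger matching exists.
That matches 8 of the 8, leaving 0 unmatched; no matching can do better.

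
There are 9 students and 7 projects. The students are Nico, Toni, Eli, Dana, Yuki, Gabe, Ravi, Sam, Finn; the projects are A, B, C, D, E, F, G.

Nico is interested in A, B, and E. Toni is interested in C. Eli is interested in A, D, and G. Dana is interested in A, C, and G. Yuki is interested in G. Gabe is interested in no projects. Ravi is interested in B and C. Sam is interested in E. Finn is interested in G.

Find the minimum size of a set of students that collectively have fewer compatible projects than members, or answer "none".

1

Take S = {Gabe}. Its neighbourhood is {}, so |N(S)| = 0 < |S| = 1.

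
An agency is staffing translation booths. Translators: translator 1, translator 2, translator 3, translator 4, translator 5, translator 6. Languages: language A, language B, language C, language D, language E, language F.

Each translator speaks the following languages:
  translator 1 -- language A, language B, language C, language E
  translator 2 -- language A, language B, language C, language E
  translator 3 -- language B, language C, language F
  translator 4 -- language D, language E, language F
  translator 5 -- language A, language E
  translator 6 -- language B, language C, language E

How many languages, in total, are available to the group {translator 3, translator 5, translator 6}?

The union of neighbours of {translator 3, translator 5, translator 6} is {language A, language B, language C, language E, language F}, which has 5 elements.
Since |N(S)| = 5 ≥ |S| = 3, Hall's condition holds for this subset.

5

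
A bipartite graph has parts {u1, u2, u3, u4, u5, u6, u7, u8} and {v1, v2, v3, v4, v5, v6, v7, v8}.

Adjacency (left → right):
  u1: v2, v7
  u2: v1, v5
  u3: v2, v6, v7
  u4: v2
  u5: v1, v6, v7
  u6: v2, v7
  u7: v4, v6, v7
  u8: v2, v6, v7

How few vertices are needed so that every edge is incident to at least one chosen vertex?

A maximum matching has 6 edges (e.g. u1–v7, u2–v5, u3–v6, u4–v2, u5–v1, u7–v4).
By König's theorem the minimum vertex cover has the same size. One such cover is {u2, u5, u7, v2, v6, v7}.

6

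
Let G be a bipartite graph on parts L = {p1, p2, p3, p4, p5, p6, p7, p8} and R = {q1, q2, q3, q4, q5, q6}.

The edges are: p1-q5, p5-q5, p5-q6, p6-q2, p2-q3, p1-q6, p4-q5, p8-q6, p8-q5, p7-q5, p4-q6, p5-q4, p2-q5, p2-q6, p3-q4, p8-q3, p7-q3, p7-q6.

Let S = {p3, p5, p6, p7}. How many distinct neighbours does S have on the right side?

5

The union of neighbours of {p3, p5, p6, p7} is {q2, q3, q4, q5, q6}, which has 5 elements.
Since |N(S)| = 5 ≥ |S| = 4, Hall's condition holds for this subset.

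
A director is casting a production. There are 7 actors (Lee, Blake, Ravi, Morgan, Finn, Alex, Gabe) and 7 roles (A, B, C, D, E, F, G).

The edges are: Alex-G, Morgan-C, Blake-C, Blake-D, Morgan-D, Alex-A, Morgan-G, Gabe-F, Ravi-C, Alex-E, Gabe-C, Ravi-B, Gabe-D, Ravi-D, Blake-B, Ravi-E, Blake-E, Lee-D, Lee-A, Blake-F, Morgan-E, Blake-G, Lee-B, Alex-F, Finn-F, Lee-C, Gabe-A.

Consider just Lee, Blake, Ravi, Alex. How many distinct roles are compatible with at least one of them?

7

The union of neighbours of {Lee, Blake, Ravi, Alex} is {A, B, C, D, E, F, G}, which has 7 elements.
Since |N(S)| = 7 ≥ |S| = 4, Hall's condition holds for this subset.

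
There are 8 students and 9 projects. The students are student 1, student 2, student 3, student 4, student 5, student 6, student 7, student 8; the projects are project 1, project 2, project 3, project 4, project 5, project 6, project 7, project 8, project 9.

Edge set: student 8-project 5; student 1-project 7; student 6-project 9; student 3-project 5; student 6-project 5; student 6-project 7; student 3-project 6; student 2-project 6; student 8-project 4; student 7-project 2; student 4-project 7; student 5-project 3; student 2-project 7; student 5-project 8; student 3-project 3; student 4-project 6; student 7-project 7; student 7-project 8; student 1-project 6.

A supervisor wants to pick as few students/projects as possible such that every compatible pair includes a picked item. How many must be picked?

7

{student 3, student 5, student 6, student 7, student 8, project 6, project 7} is a vertex cover of size 7: every edge has an endpoint in this set.
No smaller cover exists because student 1–project 6, student 2–project 7, student 3–project 5, student 5–project 3, student 6–project 9, student 7–project 8, student 8–project 4 is a matching of size 7, and a cover must include an endpoint of each of these disjoint edges (König's theorem).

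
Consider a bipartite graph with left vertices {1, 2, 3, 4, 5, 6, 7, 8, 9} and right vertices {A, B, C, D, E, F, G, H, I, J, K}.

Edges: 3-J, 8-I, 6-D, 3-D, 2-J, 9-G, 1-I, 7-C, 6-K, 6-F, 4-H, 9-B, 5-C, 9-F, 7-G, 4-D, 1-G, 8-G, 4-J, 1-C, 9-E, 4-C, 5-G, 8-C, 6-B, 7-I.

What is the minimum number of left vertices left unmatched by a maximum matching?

1

One maximum matching: 1–I, 2–J, 3–D, 4–H, 5–G, 6–F, 7–C, 9–B.
The set {1, 5, 7, 8} has only 3 neighbours ({C, G, I}), so by Hall's theorem at most 8 of the 9 left vertices can be matched.
That matches 8 of the 9, leaving 1 unmatched; no matching can do better.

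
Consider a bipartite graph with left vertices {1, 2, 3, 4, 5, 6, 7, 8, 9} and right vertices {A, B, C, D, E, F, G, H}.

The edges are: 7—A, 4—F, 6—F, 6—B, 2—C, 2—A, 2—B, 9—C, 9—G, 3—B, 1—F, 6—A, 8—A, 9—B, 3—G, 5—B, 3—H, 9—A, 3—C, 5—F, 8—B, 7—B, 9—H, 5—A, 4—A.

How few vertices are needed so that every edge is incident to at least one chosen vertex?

The 6 edges 1–F, 2–C, 3–H, 4–A, 5–B, 9–G form a matching, so any vertex cover needs at least 6 vertices (one per matched edge).
Conversely {2, 3, 9, A, B, F} meets every edge and has exactly 6 vertices, so 6 is optimal.

6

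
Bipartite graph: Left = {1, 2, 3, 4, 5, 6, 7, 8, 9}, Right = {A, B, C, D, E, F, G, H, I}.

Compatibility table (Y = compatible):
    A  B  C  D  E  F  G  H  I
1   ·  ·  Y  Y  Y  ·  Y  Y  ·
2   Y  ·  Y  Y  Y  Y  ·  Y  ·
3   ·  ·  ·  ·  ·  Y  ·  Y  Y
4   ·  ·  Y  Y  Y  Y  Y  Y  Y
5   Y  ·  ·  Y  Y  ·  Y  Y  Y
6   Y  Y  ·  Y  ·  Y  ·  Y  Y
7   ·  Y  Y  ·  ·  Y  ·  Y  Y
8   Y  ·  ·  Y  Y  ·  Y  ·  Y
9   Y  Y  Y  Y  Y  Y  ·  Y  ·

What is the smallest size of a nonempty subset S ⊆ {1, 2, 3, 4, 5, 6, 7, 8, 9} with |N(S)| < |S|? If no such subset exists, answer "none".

none

A matching saturating every left vertex exists, for instance 1→D, 2→H, 3→I, 4→F, 5→G, 6→B, 7→C, 8→E, 9→A.
By Hall's marriage theorem, this means |N(S)| ≥ |S| for every subset S, so no violating subset exists.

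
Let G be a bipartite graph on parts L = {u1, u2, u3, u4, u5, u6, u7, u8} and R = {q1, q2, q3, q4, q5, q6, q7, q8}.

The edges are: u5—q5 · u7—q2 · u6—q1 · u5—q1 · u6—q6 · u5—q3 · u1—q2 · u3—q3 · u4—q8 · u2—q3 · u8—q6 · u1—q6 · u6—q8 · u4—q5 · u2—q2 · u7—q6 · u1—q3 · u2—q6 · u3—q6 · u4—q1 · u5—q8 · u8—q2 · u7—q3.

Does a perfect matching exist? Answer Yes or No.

No

The set {u1, u2, u3, u7, u8} has only 3 neighbours ({q2, q3, q6}), so by Hall's theorem at most 6 of the 8 left vertices can be matched.
Hence no matching covers every left vertex.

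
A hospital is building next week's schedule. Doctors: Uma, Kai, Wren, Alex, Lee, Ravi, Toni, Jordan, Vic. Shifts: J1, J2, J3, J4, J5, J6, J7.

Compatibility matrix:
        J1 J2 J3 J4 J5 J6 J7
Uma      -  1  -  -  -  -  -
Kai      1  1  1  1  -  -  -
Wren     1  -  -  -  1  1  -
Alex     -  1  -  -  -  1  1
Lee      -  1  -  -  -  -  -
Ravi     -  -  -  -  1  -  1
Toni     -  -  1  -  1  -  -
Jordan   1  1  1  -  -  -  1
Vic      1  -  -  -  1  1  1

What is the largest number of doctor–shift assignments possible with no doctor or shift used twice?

7

A valid assignment of size 7: Uma-J2, Kai-J4, Wren-J1, Alex-J6, Ravi-J7, Toni-J5, Jordan-J3.
The set {Uma, Wren, Alex, Lee, Ravi, Toni, Jordan, Vic} has only 6 neighbours ({J1, J2, J3, J5, J6, J7}), so by Hall's theorem at most 7 of the 9 doctors can be matched.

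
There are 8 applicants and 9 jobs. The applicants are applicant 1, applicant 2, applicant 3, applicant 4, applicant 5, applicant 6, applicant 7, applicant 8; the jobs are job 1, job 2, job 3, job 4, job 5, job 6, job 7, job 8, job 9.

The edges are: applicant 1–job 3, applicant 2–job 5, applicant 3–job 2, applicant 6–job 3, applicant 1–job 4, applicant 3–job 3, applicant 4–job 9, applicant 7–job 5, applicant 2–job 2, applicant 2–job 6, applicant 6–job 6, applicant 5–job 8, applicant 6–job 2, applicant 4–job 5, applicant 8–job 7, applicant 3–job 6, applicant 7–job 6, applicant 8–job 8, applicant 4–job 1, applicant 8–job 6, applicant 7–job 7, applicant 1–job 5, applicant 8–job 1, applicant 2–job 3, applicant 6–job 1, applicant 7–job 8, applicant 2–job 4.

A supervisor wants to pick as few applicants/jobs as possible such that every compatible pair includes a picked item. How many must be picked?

8

{applicant 1, applicant 2, applicant 3, applicant 4, applicant 5, applicant 6, applicant 7, applicant 8} is a vertex cover of size 8: every edge has an endpoint in this set.
No smaller cover exists because applicant 1–job 3, applicant 2–job 4, applicant 3–job 2, applicant 4–job 9, applicant 5–job 8, applicant 6–job 1, applicant 7–job 5, applicant 8–job 6 is a matching of size 8, and a cover must include an endpoint of each of these disjoint edges (König's theorem).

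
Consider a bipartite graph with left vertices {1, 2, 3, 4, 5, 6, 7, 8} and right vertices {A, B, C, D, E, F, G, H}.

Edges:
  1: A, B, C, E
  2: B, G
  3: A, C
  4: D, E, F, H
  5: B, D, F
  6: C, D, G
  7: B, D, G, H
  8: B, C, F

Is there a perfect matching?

For example, pair 1→E, 2→G, 3→A, 4→H, 5→F, 6→C, 7→D, 8→B.
Every left vertex is matched, so this is a perfect matching.

Yes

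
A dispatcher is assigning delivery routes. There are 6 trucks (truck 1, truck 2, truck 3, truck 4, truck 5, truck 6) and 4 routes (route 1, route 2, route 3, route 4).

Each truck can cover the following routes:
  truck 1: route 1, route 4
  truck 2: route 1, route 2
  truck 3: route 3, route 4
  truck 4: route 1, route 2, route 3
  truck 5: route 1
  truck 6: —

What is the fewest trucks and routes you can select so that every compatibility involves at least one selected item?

4

A maximum matching has 4 edges (e.g. truck 1–route 4, truck 2–route 1, truck 3–route 3, truck 4–route 2).
By König's theorem the minimum vertex cover has the same size. One such cover is {route 1, route 2, route 3, route 4}.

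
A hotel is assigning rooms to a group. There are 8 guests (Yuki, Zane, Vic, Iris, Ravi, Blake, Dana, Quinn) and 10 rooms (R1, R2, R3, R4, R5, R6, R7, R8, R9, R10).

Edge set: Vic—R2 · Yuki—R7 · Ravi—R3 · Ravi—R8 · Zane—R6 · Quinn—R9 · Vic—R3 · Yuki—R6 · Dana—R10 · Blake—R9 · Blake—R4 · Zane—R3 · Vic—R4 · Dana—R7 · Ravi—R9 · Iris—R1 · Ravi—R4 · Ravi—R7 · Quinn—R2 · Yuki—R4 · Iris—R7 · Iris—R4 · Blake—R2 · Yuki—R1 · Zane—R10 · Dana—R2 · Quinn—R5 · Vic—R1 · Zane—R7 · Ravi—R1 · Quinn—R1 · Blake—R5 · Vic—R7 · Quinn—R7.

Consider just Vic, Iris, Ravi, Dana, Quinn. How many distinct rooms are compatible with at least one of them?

9

The union of neighbours of {Vic, Iris, Ravi, Dana, Quinn} is {R1, R2, R3, R4, R5, R7, R8, R9, R10}, which has 9 elements.
Since |N(S)| = 9 ≥ |S| = 5, Hall's condition holds for this subset.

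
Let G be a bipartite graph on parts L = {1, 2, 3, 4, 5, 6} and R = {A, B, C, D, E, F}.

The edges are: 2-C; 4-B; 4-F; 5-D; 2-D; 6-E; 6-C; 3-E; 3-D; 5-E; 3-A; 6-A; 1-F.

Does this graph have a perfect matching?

For example, pair 1→F, 2→C, 3→A, 4→B, 5→D, 6→E.
Every left vertex is matched, so this is a perfect matching.

Yes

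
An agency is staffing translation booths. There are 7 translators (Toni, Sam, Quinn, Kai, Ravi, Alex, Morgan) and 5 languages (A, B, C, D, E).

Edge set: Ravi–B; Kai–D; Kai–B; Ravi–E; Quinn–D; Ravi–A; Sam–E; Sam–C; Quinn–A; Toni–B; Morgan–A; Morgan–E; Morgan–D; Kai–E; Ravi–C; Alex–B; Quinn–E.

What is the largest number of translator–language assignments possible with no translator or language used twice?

One maximum matching: Toni-B, Sam-C, Quinn-A, Kai-D, Ravi-E.
The set {Toni, Sam, Quinn, Kai, Ravi, Alex, Morgan} has only 5 neighbours ({A, B, C, D, E}), so by Hall's theorem at most 5 of the 7 translators can be matched.

5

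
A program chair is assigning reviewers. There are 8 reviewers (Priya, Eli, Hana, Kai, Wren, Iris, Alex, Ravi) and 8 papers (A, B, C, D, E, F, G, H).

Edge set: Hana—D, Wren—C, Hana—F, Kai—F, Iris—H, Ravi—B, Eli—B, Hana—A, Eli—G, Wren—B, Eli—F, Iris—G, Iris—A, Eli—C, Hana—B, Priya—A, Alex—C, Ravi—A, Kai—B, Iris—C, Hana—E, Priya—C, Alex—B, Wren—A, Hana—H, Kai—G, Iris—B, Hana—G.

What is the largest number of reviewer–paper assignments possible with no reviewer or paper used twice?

One maximum matching: Priya→A, Eli→F, Hana→E, Kai→G, Wren→C, Iris→H, Alex→B.
The set {Priya, Wren, Alex, Ravi} has only 3 neighbours ({A, B, C}), so by Hall's theorem at most 7 of the 8 reviewers can be matched.

7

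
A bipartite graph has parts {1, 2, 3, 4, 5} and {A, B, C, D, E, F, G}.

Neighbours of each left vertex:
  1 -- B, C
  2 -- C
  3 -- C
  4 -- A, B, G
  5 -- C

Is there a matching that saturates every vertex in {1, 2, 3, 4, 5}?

The set {2, 3, 5} has only 1 neighbour ({C}), so by Hall's theorem at most 3 of the 5 left vertices can be matched.
Hence no matching covers every left vertex.

No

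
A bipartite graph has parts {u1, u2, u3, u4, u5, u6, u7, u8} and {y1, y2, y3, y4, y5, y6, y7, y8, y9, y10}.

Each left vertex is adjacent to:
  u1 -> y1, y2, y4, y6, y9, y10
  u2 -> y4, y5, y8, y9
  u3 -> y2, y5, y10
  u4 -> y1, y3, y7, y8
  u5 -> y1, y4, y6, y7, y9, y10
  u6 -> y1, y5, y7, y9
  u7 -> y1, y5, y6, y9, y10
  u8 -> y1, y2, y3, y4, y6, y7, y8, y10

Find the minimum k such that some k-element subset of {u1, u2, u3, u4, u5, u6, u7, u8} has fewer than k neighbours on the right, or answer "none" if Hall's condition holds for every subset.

A matching saturating every left vertex exists, for instance u1→y4, u2→y8, u3→y2, u4→y3, u5→y7, u6→y1, u7→y10, u8→y6.
By Hall's marriage theorem, this means |N(S)| ≥ |S| for every subset S, so no violating subset exists.

none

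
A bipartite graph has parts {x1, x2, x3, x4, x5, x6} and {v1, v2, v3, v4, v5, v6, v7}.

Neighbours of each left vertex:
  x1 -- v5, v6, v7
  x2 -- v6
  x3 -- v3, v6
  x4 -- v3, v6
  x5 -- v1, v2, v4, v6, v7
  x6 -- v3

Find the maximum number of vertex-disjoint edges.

A valid assignment of size 4: x1–v7, x2–v6, x3–v3, x5–v2.
The set {x2, x3, x4, x6} has only 2 neighbours ({v3, v6}), so by Hall's theorem at most 4 of the 6 left vertices can be matched.

4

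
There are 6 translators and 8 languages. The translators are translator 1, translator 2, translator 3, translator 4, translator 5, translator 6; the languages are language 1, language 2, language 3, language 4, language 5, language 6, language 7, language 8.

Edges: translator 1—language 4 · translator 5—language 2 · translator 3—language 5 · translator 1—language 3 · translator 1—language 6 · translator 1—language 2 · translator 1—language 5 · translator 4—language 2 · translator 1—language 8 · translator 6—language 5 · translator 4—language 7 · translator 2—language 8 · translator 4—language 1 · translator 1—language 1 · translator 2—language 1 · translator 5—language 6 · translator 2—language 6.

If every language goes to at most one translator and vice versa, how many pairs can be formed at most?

For example, pair translator 1-language 2, translator 2-language 8, translator 3-language 5, translator 4-language 7, translator 5-language 6.
The set {translator 3, translator 6} has only 1 neighbour ({language 5}), so by Hall's theorem at most 5 of the 6 translators can be matched.

5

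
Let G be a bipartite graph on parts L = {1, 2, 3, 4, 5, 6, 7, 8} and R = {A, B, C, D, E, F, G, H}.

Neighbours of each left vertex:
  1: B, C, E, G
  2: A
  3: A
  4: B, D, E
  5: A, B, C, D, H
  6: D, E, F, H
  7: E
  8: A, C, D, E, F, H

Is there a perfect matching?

No

The set {2, 3} has only 1 neighbour ({A}), so by Hall's theorem at most 7 of the 8 left vertices can be matched.
Hence no matching covers every left vertex.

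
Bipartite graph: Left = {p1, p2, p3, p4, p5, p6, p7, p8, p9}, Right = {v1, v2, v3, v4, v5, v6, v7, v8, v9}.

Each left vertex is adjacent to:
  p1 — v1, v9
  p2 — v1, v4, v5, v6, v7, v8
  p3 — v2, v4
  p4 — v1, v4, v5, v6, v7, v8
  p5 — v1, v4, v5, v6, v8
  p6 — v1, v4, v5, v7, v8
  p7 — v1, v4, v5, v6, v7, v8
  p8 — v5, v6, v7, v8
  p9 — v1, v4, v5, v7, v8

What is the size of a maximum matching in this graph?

For example, pair p1→v9, p2→v4, p3→v2, p4→v8, p5→v5, p6→v7, p7→v1, p8→v6.
The set {p2, p4, p5, p6, p7, p8, p9} has only 6 neighbours ({v1, v4, v5, v6, v7, v8}), so by Hall's theorem at most 8 of the 9 left vertices can be matched.

8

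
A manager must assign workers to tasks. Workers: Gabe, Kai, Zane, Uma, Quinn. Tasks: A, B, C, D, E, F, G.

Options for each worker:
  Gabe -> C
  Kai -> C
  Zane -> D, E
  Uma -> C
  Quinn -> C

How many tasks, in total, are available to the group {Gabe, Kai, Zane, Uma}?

The union of neighbours of {Gabe, Kai, Zane, Uma} is {C, D, E}, which has 3 elements.
Since |N(S)| = 3 < |S| = 4, Hall's condition fails for this subset.

3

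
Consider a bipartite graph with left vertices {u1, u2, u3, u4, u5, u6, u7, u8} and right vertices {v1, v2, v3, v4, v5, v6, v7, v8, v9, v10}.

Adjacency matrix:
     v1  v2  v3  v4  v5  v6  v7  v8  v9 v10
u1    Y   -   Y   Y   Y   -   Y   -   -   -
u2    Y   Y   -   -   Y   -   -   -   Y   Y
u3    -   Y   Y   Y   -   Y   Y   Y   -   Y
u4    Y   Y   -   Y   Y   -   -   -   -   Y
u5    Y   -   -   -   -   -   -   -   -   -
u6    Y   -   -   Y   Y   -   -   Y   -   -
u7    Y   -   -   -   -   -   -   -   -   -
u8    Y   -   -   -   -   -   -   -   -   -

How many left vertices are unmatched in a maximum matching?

2

A valid assignment of size 6: u1→v3, u2→v9, u3→v10, u4→v2, u5→v1, u6→v8.
The set {u5, u7, u8} has only 1 neighbour ({v1}), so by Hall's theorem at most 6 of the 8 left vertices can be matched.
That matches 6 of the 8, leaving 2 unmatched; no matching can do better.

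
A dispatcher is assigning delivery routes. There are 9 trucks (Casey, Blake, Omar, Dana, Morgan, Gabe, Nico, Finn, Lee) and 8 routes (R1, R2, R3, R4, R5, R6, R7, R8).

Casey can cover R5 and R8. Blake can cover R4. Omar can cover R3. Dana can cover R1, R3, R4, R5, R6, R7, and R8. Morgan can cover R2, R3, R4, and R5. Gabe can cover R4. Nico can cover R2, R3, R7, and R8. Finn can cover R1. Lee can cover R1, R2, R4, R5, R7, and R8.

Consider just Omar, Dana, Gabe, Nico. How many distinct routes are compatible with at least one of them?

8

The union of neighbours of {Omar, Dana, Gabe, Nico} is {R1, R2, R3, R4, R5, R6, R7, R8}, which has 8 elements.
Since |N(S)| = 8 ≥ |S| = 4, Hall's condition holds for this subset.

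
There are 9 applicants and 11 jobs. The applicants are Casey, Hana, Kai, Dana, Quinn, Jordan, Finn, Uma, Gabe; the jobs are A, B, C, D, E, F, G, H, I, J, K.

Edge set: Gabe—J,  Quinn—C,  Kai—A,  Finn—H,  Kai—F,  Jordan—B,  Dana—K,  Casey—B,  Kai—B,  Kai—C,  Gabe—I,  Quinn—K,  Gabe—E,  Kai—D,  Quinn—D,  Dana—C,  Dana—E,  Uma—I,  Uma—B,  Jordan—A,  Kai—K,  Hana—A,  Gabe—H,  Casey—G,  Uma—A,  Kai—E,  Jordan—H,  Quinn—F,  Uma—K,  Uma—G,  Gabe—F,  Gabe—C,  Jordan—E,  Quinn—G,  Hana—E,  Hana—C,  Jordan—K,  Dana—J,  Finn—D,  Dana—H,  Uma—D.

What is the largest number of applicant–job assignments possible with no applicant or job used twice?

9

A valid assignment of size 9: Casey–B, Hana–C, Kai–F, Dana–K, Quinn–G, Jordan–E, Finn–D, Uma–A, Gabe–J.
This saturates every applicant, so 9 is the maximum.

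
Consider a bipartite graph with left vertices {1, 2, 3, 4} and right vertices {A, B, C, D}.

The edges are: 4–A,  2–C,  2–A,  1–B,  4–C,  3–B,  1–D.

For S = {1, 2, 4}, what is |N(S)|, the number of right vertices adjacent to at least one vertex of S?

4

The union of neighbours of {1, 2, 4} is {A, B, C, D}, which has 4 elements.
Since |N(S)| = 4 ≥ |S| = 3, Hall's condition holds for this subset.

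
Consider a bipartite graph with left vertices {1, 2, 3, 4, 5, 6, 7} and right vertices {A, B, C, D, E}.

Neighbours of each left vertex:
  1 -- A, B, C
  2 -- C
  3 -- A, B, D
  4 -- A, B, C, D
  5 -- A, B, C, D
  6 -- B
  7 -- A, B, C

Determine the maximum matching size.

For example, pair 1→A, 2→C, 3→D, 4→B.
The set {1, 2, 3, 4, 5, 6, 7} has only 4 neighbours ({A, B, C, D}), so by Hall's theorem at most 4 of the 7 left vertices can be matched.

4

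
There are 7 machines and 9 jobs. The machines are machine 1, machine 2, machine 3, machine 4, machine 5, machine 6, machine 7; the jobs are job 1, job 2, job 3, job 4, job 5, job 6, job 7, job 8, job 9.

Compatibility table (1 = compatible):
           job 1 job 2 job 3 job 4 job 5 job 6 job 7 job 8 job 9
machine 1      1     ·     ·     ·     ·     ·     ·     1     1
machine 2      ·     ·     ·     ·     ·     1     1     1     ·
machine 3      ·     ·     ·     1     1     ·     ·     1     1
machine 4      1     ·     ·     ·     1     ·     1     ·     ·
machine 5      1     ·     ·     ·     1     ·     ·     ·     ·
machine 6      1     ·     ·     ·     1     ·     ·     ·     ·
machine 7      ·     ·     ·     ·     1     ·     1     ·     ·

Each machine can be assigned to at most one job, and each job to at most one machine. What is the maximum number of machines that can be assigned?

A valid assignment of size 6: machine 1→job 9, machine 2→job 6, machine 3→job 4, machine 4→job 7, machine 5→job 5, machine 6→job 1.
The set {machine 4, machine 5, machine 6, machine 7} has only 3 neighbours ({job 1, job 5, job 7}), so by Hall's theorem at most 6 of the 7 machines can be matched.

6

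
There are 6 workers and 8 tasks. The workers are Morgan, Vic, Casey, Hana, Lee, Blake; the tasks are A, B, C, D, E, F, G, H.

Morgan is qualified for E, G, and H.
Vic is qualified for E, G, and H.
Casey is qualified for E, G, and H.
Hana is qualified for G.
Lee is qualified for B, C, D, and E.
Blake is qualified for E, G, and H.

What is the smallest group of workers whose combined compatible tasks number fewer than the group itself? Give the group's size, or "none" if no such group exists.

4

Take S = {Morgan, Vic, Casey, Hana}. Its neighbourhood is {E, G, H}, so |N(S)| = 3 < |S| = 4.
Every subset of size less than 4 has at least as many neighbours as members, so 4 is the minimum.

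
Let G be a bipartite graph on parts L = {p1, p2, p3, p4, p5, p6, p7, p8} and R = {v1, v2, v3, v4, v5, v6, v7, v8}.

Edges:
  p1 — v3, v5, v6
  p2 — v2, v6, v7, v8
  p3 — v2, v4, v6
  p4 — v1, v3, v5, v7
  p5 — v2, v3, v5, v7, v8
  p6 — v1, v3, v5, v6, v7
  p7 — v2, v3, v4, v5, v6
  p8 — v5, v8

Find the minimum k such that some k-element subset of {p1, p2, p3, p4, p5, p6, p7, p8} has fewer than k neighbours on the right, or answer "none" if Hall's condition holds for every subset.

none

A matching saturating every left vertex exists, for instance p1→v5, p2→v7, p3→v4, p4→v1, p5→v3, p6→v6, p7→v2, p8→v8.
By Hall's marriage theorem, this means |N(S)| ≥ |S| for every subset S, so no violating subset exists.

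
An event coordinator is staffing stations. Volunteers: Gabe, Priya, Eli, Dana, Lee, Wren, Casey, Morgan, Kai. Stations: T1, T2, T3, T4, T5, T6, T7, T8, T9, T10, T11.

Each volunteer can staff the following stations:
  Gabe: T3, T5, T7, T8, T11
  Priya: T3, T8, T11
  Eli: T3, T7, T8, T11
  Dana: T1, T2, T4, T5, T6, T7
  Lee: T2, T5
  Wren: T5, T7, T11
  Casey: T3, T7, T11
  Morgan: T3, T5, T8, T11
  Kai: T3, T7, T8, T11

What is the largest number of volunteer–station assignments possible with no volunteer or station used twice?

7

One maximum matching: Gabe-T5, Priya-T3, Eli-T8, Dana-T4, Lee-T2, Wren-T11, Casey-T7.
The set {Gabe, Priya, Eli, Wren, Casey, Morgan, Kai} has only 5 neighbours ({T11, T3, T5, T7, T8}), so by Hall's theorem at most 7 of the 9 volunteers can be matched.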